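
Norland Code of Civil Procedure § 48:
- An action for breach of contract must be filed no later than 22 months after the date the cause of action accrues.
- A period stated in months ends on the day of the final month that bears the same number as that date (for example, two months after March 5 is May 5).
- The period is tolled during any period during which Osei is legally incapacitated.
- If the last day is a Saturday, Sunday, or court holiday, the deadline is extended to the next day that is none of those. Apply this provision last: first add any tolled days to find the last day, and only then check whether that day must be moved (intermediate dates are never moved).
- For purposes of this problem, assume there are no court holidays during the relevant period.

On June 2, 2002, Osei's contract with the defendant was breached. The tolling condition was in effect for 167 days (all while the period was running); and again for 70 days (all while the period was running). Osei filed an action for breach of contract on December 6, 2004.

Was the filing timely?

22 months after June 2, 2002 is April 2, 2004.
Tolling adds 167 days: April 2, 2004 + 167 days = September 16, 2004.
Tolling adds 70 days: September 16, 2004 + 70 days = November 25, 2004.
November 25, 2004 is a Thursday and not a court holiday, so no extension applies.
The deadline is November 25, 2004; the filing on December 6, 2004 is after that date.

No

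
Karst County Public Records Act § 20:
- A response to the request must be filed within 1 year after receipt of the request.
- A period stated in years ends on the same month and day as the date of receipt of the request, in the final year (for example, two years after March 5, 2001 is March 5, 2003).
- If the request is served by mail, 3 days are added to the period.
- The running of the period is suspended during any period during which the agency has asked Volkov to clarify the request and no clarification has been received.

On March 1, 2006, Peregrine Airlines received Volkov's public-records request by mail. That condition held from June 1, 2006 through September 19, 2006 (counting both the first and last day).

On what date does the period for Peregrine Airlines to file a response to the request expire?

1 year after March 1, 2006 is March 1, 2007.
Service was by mail, adding 3 days: March 1, 2007 + 3 days = March 4, 2007.
From June 1, 2006 through September 19, 2006 inclusive is 111 days; tolling adds 111 days: March 4, 2007 + 111 days = June 23, 2007.

June 23, 2007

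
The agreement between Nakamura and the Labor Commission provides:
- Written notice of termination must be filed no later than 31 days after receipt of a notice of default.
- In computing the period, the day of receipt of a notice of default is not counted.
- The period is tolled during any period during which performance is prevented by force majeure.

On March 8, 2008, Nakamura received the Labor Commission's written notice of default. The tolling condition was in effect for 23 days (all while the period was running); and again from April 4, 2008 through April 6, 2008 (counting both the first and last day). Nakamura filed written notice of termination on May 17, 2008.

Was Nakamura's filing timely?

No

31 days after March 8, 2008 is April 8, 2008.
Tolling adds 23 days: April 8, 2008 + 23 days = May 1, 2008.
From April 4, 2008 through April 6, 2008 inclusive is 3 days; tolling adds 3 days: May 1, 2008 + 3 days = May 4, 2008.
The deadline is May 4, 2008; the filing on May 17, 2008 is after that date.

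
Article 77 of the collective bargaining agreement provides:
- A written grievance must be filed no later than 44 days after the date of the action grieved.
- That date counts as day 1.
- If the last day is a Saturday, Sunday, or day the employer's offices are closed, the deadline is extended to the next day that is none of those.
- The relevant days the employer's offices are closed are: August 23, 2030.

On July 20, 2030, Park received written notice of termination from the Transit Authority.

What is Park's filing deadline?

September 2, 2030

Counting July 20, 2030 as day 1, day 44 is September 1, 2030.
September 1, 2030 is Sunday. The next qualifying day is September 2, 2030.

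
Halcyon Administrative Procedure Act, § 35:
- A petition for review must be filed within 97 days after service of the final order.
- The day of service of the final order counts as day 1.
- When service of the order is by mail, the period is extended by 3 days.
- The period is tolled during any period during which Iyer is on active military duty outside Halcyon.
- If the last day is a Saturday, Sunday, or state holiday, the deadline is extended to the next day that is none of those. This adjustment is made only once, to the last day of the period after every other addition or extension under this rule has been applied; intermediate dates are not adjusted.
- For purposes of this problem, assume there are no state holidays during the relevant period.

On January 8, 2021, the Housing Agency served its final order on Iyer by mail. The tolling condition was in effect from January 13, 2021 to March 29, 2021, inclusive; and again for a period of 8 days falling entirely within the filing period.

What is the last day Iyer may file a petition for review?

July 12, 2021

Counting January 8, 2021 as day 1, day 97 is April 14, 2021.
Service was by mail, adding 3 days: April 14, 2021 + 3 days = April 17, 2021.
From January 13, 2021 through March 29, 2021 inclusive is 76 days; tolling adds 76 days: April 17, 2021 + 76 days = July 2, 2021.
Tolling adds 8 days: July 2, 2021 + 8 days = July 10, 2021.
July 10, 2021 is Saturday; July 11, 2021 is Sunday. The next qualifying day is July 12, 2021.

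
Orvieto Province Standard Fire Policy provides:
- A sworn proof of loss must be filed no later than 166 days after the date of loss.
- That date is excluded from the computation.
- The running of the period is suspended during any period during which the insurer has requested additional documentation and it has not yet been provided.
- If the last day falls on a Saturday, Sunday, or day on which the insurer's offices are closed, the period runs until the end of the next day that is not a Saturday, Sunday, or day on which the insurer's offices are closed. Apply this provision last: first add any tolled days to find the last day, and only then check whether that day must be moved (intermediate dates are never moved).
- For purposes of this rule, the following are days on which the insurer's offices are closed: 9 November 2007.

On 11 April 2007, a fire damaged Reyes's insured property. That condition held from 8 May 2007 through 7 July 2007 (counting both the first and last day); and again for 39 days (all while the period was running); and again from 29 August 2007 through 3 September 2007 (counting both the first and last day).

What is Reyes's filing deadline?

January 8, 2008

166 days after 11 April 2007 is September 24, 2007.
From May 8, 2007 through July 7, 2007 inclusive is 61 days; tolling adds 61 days: September 24, 2007 + 61 days = November 24, 2007.
Tolling adds 39 days: November 24, 2007 + 39 days = January 2, 2008.
From August 29, 2007 through September 3, 2007 inclusive is 6 days; tolling adds 6 days: January 2, 2008 + 6 days = January 8, 2008.
January 8, 2008 is a Tuesday and not a day on which the insurer's offices are closed, so no extension applies.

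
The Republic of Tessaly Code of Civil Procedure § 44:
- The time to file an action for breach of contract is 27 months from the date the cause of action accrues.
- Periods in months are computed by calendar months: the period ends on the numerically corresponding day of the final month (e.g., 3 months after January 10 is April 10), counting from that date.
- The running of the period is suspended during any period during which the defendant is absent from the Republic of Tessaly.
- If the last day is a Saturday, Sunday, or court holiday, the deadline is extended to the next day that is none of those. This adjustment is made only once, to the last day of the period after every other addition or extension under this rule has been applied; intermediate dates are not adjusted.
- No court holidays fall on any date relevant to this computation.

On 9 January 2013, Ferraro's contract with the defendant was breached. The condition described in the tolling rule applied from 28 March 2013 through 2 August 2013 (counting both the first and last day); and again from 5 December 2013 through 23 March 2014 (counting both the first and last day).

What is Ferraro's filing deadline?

27 months after 9 January 2013 is April 9, 2015.
From March 28, 2013 through August 2, 2013 inclusive is 128 days; tolling adds 128 days: April 9, 2015 + 128 days = August 15, 2015.
From December 5, 2013 through March 23, 2014 inclusive is 109 days; tolling adds 109 days: August 15, 2015 + 109 days = December 2, 2015.
December 2, 2015 is a Wednesday and not a court holiday, so no extension applies.

December 2, 2015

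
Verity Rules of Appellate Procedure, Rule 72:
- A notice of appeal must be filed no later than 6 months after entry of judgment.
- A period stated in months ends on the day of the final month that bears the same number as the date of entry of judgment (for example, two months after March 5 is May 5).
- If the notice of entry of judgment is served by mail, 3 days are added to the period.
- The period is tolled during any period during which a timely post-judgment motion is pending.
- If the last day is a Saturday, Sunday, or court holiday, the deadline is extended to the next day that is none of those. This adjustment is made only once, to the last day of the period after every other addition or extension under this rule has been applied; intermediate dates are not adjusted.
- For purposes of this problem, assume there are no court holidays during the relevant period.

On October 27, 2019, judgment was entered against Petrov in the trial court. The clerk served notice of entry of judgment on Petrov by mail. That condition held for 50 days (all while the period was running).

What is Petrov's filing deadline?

6 months after October 27, 2019 is April 27, 2020.
Service was by mail, adding 3 days: April 27, 2020 + 3 days = April 30, 2020.
Tolling adds 50 days: April 30, 2020 + 50 days = June 19, 2020.
June 19, 2020 is a Friday and not a court holiday, so no extension applies.

June 19, 2020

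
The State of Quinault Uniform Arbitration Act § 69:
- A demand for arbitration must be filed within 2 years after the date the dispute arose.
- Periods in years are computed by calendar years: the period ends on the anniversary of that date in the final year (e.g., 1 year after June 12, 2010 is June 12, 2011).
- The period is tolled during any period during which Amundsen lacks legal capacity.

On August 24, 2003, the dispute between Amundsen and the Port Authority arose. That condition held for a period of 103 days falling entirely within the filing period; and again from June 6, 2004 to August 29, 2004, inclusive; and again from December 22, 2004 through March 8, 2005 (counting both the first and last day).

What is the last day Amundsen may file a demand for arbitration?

May 16, 2006

2 years after August 24, 2003 is August 24, 2005.
Tolling adds 103 days: August 24, 2005 + 103 days = December 5, 2005.
From June 6, 2004 through August 29, 2004 inclusive is 85 days; tolling adds 85 days: December 5, 2005 + 85 days = February 28, 2006.
From December 22, 2004 through March 8, 2005 inclusive is 77 days; tolling adds 77 days: February 28, 2006 + 77 days = May 16, 2006.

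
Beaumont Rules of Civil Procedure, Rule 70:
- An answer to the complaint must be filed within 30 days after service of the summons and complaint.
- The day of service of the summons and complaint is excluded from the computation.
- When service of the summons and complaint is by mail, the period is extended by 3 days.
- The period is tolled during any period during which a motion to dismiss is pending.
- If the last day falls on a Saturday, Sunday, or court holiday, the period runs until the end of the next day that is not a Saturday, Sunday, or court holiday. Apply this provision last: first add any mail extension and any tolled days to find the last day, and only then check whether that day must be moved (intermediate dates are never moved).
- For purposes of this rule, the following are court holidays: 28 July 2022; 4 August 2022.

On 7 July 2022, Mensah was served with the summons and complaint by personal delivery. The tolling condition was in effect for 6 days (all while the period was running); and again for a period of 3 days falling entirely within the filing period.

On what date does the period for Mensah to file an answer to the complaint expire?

August 15, 2022

30 days after 7 July 2022 is August 6, 2022.
Service was not by mail, so no mail extension applies.
Tolling adds 6 days: August 6, 2022 + 6 days = August 12, 2022.
Tolling adds 3 days: August 12, 2022 + 3 days = August 15, 2022.
August 15, 2022 is a Monday and not a court holiday, so no extension applies.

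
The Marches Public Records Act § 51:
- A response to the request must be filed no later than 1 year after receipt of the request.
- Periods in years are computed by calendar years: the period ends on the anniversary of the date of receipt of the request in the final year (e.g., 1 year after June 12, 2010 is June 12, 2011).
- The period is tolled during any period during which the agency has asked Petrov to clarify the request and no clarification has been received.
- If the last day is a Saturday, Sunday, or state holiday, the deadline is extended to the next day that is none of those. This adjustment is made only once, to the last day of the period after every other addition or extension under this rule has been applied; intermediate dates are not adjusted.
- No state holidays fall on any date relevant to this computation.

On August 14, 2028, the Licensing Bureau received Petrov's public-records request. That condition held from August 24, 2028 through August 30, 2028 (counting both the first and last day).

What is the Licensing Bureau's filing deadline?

August 21, 2029

1 year after August 14, 2028 is August 14, 2029.
From August 24, 2028 through August 30, 2028 inclusive is 7 days; tolling adds 7 days: August 14, 2029 + 7 days = August 21, 2029.
August 21, 2029 is a Tuesday and not a state holiday, so no extension applies.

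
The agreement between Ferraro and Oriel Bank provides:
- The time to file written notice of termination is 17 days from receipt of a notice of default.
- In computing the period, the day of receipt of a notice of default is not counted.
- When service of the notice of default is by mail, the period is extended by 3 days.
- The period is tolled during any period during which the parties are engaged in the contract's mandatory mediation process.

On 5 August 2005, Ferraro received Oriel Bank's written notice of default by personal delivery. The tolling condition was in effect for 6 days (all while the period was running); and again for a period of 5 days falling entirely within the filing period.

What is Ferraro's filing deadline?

September 2, 2005

17 days after 5 August 2005 is August 22, 2005.
Service was not by mail, so no mail extension applies.
Tolling adds 6 days: August 22, 2005 + 6 days = August 28, 2005.
Tolling adds 5 days: August 28, 2005 + 5 days = September 2, 2005.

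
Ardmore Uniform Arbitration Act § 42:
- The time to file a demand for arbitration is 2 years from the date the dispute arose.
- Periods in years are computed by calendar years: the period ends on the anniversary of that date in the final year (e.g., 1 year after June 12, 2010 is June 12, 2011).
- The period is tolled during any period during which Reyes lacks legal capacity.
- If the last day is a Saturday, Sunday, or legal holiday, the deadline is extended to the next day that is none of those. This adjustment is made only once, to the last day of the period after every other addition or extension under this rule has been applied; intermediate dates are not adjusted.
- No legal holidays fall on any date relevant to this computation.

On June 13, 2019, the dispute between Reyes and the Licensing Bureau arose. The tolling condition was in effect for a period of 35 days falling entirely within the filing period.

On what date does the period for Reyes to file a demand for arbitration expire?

2 years after June 13, 2019 is June 13, 2021.
Tolling adds 35 days: June 13, 2021 + 35 days = July 18, 2021.
July 18, 2021 is Sunday. The next qualifying day is July 19, 2021.

July 19, 2021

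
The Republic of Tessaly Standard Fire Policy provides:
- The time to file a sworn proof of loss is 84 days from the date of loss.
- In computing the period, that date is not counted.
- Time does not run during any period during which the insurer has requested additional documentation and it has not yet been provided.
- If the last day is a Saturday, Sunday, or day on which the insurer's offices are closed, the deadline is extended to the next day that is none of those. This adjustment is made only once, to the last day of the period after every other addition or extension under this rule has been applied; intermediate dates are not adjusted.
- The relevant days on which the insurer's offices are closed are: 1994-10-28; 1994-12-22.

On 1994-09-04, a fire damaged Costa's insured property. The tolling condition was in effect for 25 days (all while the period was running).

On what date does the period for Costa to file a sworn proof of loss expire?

December 23, 1994

84 days after 1994-09-04 is November 27, 1994.
Tolling adds 25 days: November 27, 1994 + 25 days = December 22, 1994.
December 22, 1994 is a listed holiday. The next qualifying day is December 23, 1994.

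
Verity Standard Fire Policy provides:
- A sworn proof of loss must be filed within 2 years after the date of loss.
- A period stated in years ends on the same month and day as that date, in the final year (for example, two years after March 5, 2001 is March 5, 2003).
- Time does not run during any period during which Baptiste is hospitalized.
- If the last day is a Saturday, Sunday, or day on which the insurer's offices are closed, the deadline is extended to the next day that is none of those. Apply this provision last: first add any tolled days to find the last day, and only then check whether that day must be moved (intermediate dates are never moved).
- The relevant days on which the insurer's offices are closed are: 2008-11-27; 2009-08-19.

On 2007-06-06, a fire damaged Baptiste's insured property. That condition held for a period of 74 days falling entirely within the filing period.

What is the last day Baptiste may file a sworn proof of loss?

2 years after 2007-06-06 is June 6, 2009.
Tolling adds 74 days: June 6, 2009 + 74 days = August 19, 2009.
August 19, 2009 is a listed holiday. The next qualifying day is August 20, 2009.

August 20, 2009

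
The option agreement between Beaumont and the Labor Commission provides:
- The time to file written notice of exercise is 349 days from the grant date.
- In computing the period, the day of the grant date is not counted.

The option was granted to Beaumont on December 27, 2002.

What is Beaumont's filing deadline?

349 days after December 27, 2002 is December 11, 2003.

December 11, 2003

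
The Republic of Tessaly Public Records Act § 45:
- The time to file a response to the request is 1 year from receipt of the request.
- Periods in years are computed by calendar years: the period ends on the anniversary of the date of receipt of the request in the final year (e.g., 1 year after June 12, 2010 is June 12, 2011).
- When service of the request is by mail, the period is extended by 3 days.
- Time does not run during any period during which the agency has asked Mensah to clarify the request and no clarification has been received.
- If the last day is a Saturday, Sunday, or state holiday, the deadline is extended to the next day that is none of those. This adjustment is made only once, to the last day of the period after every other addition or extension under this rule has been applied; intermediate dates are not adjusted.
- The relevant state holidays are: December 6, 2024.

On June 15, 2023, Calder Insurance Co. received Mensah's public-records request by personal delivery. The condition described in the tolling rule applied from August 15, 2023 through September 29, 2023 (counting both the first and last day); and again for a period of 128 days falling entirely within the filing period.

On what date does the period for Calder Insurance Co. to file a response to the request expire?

December 9, 2024

1 year after June 15, 2023 is June 15, 2024.
Service was not by mail, so no mail extension applies.
From August 15, 2023 through September 29, 2023 inclusive is 46 days; tolling adds 46 days: June 15, 2024 + 46 days = July 31, 2024.
Tolling adds 128 days: July 31, 2024 + 128 days = December 6, 2024.
December 6, 2024 is a listed holiday; December 7, 2024 is Saturday; December 8, 2024 is Sunday. The next qualifying day is December 9, 2024.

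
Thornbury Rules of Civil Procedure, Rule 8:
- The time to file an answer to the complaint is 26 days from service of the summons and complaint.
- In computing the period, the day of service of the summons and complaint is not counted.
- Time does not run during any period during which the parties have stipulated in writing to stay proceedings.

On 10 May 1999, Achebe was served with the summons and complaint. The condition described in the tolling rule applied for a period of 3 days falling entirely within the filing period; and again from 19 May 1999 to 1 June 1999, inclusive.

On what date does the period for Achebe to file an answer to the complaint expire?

June 22, 1999

26 days after 10 May 1999 is June 5, 1999.
Tolling adds 3 days: June 5, 1999 + 3 days = June 8, 1999.
From May 19, 1999 through June 1, 1999 inclusive is 14 days; tolling adds 14 days: June 8, 1999 + 14 days = June 22, 1999.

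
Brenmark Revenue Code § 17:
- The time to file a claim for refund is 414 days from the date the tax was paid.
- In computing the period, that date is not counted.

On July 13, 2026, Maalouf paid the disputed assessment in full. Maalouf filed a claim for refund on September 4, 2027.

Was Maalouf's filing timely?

No

414 days after July 13, 2026 is August 31, 2027.
The deadline is August 31, 2027; the filing on September 4, 2027 is after that date.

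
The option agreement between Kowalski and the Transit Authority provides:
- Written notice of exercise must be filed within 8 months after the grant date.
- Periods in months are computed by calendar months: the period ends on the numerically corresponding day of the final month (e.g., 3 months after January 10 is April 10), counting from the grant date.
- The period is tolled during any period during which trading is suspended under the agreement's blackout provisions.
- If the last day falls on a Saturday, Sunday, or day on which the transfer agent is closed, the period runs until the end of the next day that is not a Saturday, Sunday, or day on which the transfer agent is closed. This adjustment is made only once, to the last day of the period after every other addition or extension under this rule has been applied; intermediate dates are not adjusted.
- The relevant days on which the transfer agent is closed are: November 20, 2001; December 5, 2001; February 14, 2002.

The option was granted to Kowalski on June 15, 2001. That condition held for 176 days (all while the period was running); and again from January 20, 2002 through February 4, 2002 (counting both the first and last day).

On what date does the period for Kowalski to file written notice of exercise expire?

August 26, 2002

8 months after June 15, 2001 is February 15, 2002.
Tolling adds 176 days: February 15, 2002 + 176 days = August 10, 2002.
From January 20, 2002 through February 4, 2002 inclusive is 16 days; tolling adds 16 days: August 10, 2002 + 16 days = August 26, 2002.
August 26, 2002 is a Monday and not a day on which the transfer agent is closed, so no extension applies.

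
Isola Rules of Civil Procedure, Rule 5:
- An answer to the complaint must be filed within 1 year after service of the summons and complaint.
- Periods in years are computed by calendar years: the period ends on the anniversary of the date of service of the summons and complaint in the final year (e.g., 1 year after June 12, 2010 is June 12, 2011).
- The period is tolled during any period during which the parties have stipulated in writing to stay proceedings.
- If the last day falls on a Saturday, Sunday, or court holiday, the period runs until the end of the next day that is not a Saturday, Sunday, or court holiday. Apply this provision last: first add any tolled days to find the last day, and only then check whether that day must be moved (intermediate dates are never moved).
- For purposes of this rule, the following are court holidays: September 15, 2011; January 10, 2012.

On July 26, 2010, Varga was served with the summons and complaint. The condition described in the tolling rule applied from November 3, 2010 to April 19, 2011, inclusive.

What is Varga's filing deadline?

1 year after July 26, 2010 is July 26, 2011.
From November 3, 2010 through April 19, 2011 inclusive is 168 days; tolling adds 168 days: July 26, 2011 + 168 days = January 10, 2012.
January 10, 2012 is a listed holiday. The next qualifying day is January 11, 2012.

January 11, 2012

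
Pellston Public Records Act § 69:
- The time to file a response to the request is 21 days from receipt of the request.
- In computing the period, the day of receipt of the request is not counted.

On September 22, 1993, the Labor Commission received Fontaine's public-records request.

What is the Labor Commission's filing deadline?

21 days after September 22, 1993 is October 13, 1993.

October 13, 1993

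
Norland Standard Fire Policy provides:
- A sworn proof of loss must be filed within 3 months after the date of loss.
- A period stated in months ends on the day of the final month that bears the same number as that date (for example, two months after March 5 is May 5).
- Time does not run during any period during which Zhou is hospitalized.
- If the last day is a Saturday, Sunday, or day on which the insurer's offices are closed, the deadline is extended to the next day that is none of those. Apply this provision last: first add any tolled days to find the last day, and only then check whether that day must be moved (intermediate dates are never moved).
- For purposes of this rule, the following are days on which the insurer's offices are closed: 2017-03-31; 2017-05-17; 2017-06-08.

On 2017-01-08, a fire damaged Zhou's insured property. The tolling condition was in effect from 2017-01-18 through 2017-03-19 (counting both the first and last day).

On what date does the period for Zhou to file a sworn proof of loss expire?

June 9, 2017

3 months after 2017-01-08 is April 8, 2017.
From January 18, 2017 through March 19, 2017 inclusive is 61 days; tolling adds 61 days: April 8, 2017 + 61 days = June 8, 2017.
June 8, 2017 is a listed holiday. The next qualifying day is June 9, 2017.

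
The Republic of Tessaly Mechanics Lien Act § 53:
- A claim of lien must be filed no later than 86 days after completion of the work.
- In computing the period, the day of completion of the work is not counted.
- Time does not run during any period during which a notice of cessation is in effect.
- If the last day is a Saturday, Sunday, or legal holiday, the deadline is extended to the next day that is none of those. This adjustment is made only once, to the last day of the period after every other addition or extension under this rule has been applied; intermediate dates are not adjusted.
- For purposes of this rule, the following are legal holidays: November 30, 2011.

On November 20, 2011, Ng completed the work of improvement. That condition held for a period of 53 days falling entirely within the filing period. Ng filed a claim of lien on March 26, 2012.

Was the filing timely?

Yes

86 days after November 20, 2011 is February 14, 2012.
Tolling adds 53 days: February 14, 2012 + 53 days = April 7, 2012.
April 7, 2012 is Saturday; April 8, 2012 is Sunday. The next qualifying day is April 9, 2012.
The deadline is April 9, 2012; the filing on March 26, 2012 is on or before that date.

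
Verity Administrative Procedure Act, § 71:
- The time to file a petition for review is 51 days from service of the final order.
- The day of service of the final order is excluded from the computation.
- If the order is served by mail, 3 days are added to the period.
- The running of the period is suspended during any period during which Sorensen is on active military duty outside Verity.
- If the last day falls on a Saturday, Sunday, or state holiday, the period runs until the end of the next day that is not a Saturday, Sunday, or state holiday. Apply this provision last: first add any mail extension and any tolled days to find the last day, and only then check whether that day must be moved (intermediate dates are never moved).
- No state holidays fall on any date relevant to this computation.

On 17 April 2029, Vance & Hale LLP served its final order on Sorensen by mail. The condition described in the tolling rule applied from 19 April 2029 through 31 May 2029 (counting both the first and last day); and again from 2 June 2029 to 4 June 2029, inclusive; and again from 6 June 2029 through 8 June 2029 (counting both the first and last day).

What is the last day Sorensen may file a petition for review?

51 days after 17 April 2029 is June 7, 2029.
Service was by mail, adding 3 days: June 7, 2029 + 3 days = June 10, 2029.
From April 19, 2029 through May 31, 2029 inclusive is 43 days; tolling adds 43 days: June 10, 2029 + 43 days = July 23, 2029.
From June 2, 2029 through June 4, 2029 inclusive is 3 days; tolling adds 3 days: July 23, 2029 + 3 days = July 26, 2029.
From June 6, 2029 through June 8, 2029 inclusive is 3 days; tolling adds 3 days: July 26, 2029 + 3 days = July 29, 2029.
July 29, 2029 is Sunday. The next qualifying day is July 30, 2029.

July 30, 2029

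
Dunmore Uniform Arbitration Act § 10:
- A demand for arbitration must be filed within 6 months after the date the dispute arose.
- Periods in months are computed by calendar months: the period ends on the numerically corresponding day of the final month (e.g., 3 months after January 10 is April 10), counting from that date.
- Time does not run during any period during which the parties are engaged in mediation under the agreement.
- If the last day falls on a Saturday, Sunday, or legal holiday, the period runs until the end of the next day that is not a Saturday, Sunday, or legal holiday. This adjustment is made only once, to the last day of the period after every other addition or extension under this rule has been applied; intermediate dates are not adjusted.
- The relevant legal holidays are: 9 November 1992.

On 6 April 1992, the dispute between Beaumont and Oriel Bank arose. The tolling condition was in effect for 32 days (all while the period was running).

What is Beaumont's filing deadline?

6 months after 6 April 1992 is October 6, 1992.
Tolling adds 32 days: October 6, 1992 + 32 days = November 7, 1992.
November 7, 1992 is Saturday; November 8, 1992 is Sunday; November 9, 1992 is a listed holiday. The next qualifying day is November 10, 1992.

November 10, 1992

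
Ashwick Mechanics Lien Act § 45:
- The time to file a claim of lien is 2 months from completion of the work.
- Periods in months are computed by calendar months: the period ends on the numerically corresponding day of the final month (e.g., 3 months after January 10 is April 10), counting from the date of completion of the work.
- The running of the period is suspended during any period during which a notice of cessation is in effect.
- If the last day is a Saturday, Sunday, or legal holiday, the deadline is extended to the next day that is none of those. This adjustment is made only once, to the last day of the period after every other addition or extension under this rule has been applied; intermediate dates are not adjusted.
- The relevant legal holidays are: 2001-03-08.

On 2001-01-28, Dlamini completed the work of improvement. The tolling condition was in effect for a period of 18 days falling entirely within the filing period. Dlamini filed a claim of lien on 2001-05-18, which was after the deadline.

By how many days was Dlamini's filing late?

32 days

2 months after 2001-01-28 is March 28, 2001.
Tolling adds 18 days: March 28, 2001 + 18 days = April 15, 2001.
April 15, 2001 is Sunday. The next qualifying day is April 16, 2001.
The deadline is April 16, 2001; from April 16, 2001 to May 18, 2001 is 32 days.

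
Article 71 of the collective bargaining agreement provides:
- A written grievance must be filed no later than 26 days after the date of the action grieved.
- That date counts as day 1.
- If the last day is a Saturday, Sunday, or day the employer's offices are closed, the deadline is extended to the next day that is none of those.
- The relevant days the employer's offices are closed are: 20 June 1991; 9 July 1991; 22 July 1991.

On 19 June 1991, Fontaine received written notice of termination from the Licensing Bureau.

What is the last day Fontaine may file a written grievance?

Counting 19 June 1991 as day 1, day 26 is July 14, 1991.
July 14, 1991 is Sunday. The next qualifying day is July 15, 1991.

July 15, 1991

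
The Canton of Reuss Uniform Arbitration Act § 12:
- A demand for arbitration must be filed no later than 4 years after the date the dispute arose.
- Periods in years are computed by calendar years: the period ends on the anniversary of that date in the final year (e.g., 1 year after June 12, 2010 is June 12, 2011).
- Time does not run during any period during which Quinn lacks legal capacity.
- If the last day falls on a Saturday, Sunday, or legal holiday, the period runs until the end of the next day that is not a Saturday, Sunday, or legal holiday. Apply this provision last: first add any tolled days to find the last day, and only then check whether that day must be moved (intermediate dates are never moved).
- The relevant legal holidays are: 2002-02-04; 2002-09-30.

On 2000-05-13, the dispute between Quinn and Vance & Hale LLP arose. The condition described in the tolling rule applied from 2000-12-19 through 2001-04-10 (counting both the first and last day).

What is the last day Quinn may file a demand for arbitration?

September 3, 2004

4 years after 2000-05-13 is May 13, 2004.
From December 19, 2000 through April 10, 2001 inclusive is 113 days; tolling adds 113 days: May 13, 2004 + 113 days = September 3, 2004.
September 3, 2004 is a Friday and not a legal holiday, so no extension applies.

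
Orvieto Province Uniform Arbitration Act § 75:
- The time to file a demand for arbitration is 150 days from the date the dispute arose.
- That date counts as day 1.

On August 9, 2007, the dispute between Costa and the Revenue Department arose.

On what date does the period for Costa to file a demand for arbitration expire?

Counting August 9, 2007 as day 1, day 150 is January 5, 2008.

January 5, 2008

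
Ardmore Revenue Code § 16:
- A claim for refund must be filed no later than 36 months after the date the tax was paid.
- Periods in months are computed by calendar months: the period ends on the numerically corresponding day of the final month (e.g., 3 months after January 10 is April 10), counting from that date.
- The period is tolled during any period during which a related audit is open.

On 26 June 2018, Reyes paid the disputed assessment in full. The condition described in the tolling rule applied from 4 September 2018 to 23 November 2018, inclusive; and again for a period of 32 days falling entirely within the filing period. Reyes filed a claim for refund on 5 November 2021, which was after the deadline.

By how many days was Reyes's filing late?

19 days

36 months after 26 June 2018 is June 26, 2021.
From September 4, 2018 through November 23, 2018 inclusive is 81 days; tolling adds 81 days: June 26, 2021 + 81 days = September 15, 2021.
Tolling adds 32 days: September 15, 2021 + 32 days = October 17, 2021.
The deadline is October 17, 2021; from October 17, 2021 to November 5, 2021 is 19 days.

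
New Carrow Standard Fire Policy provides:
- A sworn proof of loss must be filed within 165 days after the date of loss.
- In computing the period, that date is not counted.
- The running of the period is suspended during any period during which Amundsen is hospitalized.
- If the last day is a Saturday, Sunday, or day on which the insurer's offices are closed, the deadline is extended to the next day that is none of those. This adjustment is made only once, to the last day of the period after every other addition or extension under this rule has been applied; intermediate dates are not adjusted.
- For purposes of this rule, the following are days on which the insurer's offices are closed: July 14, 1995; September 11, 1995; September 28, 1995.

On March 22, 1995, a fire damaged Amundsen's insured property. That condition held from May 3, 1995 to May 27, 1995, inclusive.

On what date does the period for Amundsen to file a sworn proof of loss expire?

165 days after March 22, 1995 is September 3, 1995.
From May 3, 1995 through May 27, 1995 inclusive is 25 days; tolling adds 25 days: September 3, 1995 + 25 days = September 28, 1995.
September 28, 1995 is a listed holiday. The next qualifying day is September 29, 1995.

September 29, 1995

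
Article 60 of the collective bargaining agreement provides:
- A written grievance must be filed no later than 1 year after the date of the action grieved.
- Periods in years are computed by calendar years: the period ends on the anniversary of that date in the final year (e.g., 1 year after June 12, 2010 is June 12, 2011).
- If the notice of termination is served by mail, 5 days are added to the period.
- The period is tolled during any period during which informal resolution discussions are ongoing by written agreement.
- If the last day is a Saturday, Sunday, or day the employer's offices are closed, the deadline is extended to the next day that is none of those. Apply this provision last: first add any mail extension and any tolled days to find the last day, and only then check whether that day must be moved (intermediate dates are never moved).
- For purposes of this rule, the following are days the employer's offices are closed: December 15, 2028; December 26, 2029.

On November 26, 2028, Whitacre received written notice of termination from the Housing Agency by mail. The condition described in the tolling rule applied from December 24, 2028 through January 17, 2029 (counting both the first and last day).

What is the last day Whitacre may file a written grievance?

1 year after November 26, 2028 is November 26, 2029.
Service was by mail, adding 5 days: November 26, 2029 + 5 days = December 1, 2029.
From December 24, 2028 through January 17, 2029 inclusive is 25 days; tolling adds 25 days: December 1, 2029 + 25 days = December 26, 2029.
December 26, 2029 is a listed holiday. The next qualifying day is December 27, 2029.

December 27, 2029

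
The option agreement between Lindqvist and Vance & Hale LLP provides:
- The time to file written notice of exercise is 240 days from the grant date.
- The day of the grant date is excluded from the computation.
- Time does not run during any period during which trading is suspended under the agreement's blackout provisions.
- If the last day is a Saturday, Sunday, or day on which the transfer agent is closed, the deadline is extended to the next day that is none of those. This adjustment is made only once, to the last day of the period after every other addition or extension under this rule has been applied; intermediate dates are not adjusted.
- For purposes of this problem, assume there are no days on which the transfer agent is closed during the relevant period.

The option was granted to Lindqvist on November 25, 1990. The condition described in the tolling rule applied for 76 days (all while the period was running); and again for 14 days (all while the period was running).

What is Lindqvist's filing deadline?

240 days after November 25, 1990 is July 23, 1991.
Tolling adds 76 days: July 23, 1991 + 76 days = October 7, 1991.
Tolling adds 14 days: October 7, 1991 + 14 days = October 21, 1991.
October 21, 1991 is a Monday and not a day on which the transfer agent is closed, so no extension applies.

October 21, 1991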